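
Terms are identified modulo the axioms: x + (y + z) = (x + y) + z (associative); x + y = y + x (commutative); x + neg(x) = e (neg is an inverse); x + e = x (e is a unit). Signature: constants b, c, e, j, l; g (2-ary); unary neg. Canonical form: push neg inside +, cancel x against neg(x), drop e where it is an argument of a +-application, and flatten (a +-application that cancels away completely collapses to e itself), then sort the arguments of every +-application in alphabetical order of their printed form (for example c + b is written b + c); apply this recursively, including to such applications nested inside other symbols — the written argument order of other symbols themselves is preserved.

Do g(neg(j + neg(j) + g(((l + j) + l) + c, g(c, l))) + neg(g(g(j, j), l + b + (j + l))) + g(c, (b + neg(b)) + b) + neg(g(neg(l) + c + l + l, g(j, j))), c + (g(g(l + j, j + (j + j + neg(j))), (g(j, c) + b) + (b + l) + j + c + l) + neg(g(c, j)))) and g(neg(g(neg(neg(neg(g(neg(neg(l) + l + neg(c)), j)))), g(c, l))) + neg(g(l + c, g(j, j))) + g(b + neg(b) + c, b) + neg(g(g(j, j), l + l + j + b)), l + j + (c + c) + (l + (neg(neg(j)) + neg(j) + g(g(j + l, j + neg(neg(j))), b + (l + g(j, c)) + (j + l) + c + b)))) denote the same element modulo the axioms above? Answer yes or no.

Answer: no — g(g(c, b) + neg(g(c + j + l + l, g(c, l))) + neg(g(c + l, g(j, j))) + neg(g(g(j, j), b + j + l + l)), c + g(g(j + l, j + j), b + b + c + g(j, c) + j + l + l) + neg(g(c, j))) vs g(g(c, b) + neg(g(c + l, g(j, j))) + neg(g(g(j, j), b + j + l + l)) + neg(g(neg(g(c, j)), g(c, l))), c + c + g(g(j + l, j + j), b + b + c + g(j, c) + j + l + l) + j + l + l)

Derivation:
Left:  g(neg(j + neg(j) + g(((l + j) + l) + c, g(c, l))) + neg(g(g(j, j), l + b + (j + l))) + g(c, (b + neg(b)) + b) + neg(g(neg(l) + c + l + l, g(j, j))), c + (g(g(l + j, j + (j + j + neg(j))), (g(j, c) + b) + (b + l) + j + c + l) + neg(g(c, j))))
  Work inside:  neg(j + neg(j) + g(((l + j) + l) + c, g(c, l))) + neg(g(g(j, j), l + b + (j + l))) + g(c, (b + neg(b)) + b) + neg(g(neg(l) + c + l + l, g(j, j)))
  Push neg inside:  distribute neg over + and collapse double neg
  Inverses cancel:  j cancels
  Collect terms:  neg(g(c + j + l + l, g(c, l))) + neg(g(g(j, j), b + j + l + l)) + g(c, b) + neg(g(c + l, g(j, j)))
  Sort:  g(c, b) + neg(g(c + j + l + l, g(c, l))) + neg(g(c + l, g(j, j))) + neg(g(g(j, j), b + j + l + l))
  Reassemble:  g(g(c, b) + neg(g(c + j + l + l, g(c, l))) + neg(g(c + l, g(j, j))) + neg(g(g(j, j), b + j + l + l)), c + g(g(j + l, j + j), b + b + c + g(j, c) + j + l + l) + neg(g(c, j)))
Right:  g(neg(g(neg(neg(neg(g(neg(neg(l) + l + neg(c)), j)))), g(c, l))) + neg(g(l + c, g(j, j))) + g(b + neg(b) + c, b) + neg(g(g(j, j), l + l + j + b)), l + j + (c + c) + (l + (neg(neg(j)) + neg(j) + g(g(j + l, j + neg(neg(j))), b + (l + g(j, c)) + (j + l) + c + b))))
  Focus inside:  neg(g(neg(neg(neg(g(neg(neg(l) + l + neg(c)), j)))), g(c, l))) + neg(g(l + c, g(j, j))) + g(b + neg(b) + c, b) + neg(g(g(j, j), l + l + j + b))
  Push neg inside:  distribute neg over + and collapse double neg
  Collect:  neg(g(neg(g(c, j)), g(c, l))) + neg(g(c + l, g(j, j))) + g(c, b) + neg(g(g(j, j), b + j + l + l))
  Order the arguments:  g(c, b) + neg(g(c + l, g(j, j))) + neg(g(g(j, j), b + j + l + l)) + neg(g(neg(g(c, j)), g(c, l)))
  Put back:  g(g(c, b) + neg(g(c + l, g(j, j))) + neg(g(g(j, j), b + j + l + l)) + neg(g(neg(g(c, j)), g(c, l))), c + c + g(g(j + l, j + j), b + b + c + g(j, c) + j + l + l) + j + l + l)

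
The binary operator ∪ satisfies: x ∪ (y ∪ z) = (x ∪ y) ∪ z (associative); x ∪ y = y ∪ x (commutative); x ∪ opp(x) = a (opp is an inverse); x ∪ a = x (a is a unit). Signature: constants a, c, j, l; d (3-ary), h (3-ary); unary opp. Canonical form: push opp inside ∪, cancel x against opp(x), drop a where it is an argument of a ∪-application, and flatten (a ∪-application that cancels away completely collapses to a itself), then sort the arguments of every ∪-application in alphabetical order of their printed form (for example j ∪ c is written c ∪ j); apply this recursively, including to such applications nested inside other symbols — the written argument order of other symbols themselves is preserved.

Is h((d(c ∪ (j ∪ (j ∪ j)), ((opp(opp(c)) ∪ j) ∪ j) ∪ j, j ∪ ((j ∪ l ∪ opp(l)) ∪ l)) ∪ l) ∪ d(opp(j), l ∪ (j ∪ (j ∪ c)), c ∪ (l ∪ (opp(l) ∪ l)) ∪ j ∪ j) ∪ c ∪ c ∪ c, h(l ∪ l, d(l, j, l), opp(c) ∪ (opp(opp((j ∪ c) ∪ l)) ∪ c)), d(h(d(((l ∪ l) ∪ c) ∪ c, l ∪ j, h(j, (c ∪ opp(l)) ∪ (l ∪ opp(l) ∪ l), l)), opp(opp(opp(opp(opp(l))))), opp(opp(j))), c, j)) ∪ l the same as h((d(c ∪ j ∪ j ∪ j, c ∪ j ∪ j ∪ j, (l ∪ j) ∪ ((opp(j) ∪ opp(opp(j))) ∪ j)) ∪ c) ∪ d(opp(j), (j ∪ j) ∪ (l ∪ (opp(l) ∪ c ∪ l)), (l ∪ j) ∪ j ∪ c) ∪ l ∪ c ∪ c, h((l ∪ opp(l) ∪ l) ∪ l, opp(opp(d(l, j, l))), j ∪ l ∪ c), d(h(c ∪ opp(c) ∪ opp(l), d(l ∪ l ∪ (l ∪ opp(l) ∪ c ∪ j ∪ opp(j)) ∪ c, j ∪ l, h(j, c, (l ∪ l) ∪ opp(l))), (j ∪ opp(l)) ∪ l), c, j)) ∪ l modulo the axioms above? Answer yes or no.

Left:  h((d(c ∪ (j ∪ (j ∪ j)), ((opp(opp(c)) ∪ j) ∪ j) ∪ j, j ∪ ((j ∪ l ∪ opp(l)) ∪ l)) ∪ l) ∪ d(opp(j), l ∪ (j ∪ (j ∪ c)), c ∪ (l ∪ (opp(l) ∪ l)) ∪ j ∪ j) ∪ c ∪ c ∪ c, h(l ∪ l, d(l, j, l), opp(c) ∪ (opp(opp((j ∪ c) ∪ l)) ∪ c)), d(h(d(((l ∪ l) ∪ c) ∪ c, l ∪ j, h(j, (c ∪ opp(l)) ∪ (l ∪ opp(l) ∪ l), l)), opp(opp(opp(opp(opp(l))))), opp(opp(j))), c, j)) ∪ l
  Push opp inside:  distribute opp over ∪ and collapse double opp
  Combine occurrences:  h(c ∪ c ∪ c ∪ d(c ∪ j ∪ j ∪ j, c ∪ j ∪ j ∪ j, j ∪ j ∪ l) ∪ d(opp(j), c ∪ j ∪ j ∪ l, c ∪ j ∪ j ∪ l) ∪ l, h(l ∪ l, d(l, j, l), c ∪ j ∪ l), d(h(d(c ∪ c ∪ l ∪ l, j ∪ l, h(j, c, l)), opp(l), j), c, j)) ∪ l
Right:  h((d(c ∪ j ∪ j ∪ j, c ∪ j ∪ j ∪ j, (l ∪ j) ∪ ((opp(j) ∪ opp(opp(j))) ∪ j)) ∪ c) ∪ d(opp(j), (j ∪ j) ∪ (l ∪ (opp(l) ∪ c ∪ l)), (l ∪ j) ∪ j ∪ c) ∪ l ∪ c ∪ c, h((l ∪ opp(l) ∪ l) ∪ l, opp(opp(d(l, j, l))), j ∪ l ∪ c), d(h(c ∪ opp(c) ∪ opp(l), d(l ∪ l ∪ (l ∪ opp(l) ∪ c ∪ j ∪ opp(j)) ∪ c, j ∪ l, h(j, c, (l ∪ l) ∪ opp(l))), (j ∪ opp(l)) ∪ l), c, j)) ∪ l
  Push opp inside:  distribute opp over ∪ and collapse double opp
  Collect terms:  h(c ∪ c ∪ c ∪ d(c ∪ j ∪ j ∪ j, c ∪ j ∪ j ∪ j, j ∪ j ∪ l) ∪ d(opp(j), c ∪ j ∪ j ∪ l, c ∪ j ∪ j ∪ l) ∪ l, h(l ∪ l, d(l, j, l), c ∪ j ∪ l), d(h(opp(l), d(c ∪ c ∪ l ∪ l, j ∪ l, h(j, c, l)), j), c, j)) ∪ l

Answer: no — h(c ∪ c ∪ c ∪ d(c ∪ j ∪ j ∪ j, c ∪ j ∪ j ∪ j, j ∪ j ∪ l) ∪ d(opp(j), c ∪ j ∪ j ∪ l, c ∪ j ∪ j ∪ l) ∪ l, h(l ∪ l, d(l, j, l), c ∪ j ∪ l), d(h(d(c ∪ c ∪ l ∪ l, j ∪ l, h(j, c, l)), opp(l), j), c, j)) ∪ l vs h(c ∪ c ∪ c ∪ d(c ∪ j ∪ j ∪ j, c ∪ j ∪ j ∪ j, j ∪ j ∪ l) ∪ d(opp(j), c ∪ j ∪ j ∪ l, c ∪ j ∪ j ∪ l) ∪ l, h(l ∪ l, d(l, j, l), c ∪ j ∪ l), d(h(opp(l), d(c ∪ c ∪ l ∪ l, j ∪ l, h(j, c, l)), j), c, j)) ∪ l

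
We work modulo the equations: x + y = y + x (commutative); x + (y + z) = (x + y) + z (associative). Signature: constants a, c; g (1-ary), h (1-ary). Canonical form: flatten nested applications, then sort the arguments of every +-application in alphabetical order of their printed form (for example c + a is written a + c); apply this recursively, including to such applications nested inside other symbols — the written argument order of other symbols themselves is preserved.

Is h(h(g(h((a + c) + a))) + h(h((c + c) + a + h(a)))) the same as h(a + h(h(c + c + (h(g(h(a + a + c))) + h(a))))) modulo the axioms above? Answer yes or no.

Answer: no — h(h(g(h(a + a + c))) + h(h(a + c + c + h(a)))) vs h(a + h(h(c + c + h(a) + h(g(h(a + a + c))))))

Derivation:
Left:  h(h(g(h((a + c) + a))) + h(h((c + c) + a + h(a))))
  Focus inside:  h(g(h((a + c) + a))) + h(h((c + c) + a + h(a)))
  Canonicalize subterm:  h(g(h((a + c) + a)))  →  h(g(h(a + a + c)))
  Canonicalize subterm:  h(h((c + c) + a + h(a)))  →  h(h(a + c + c + h(a)))
  Sort arguments:  h(g(h(a + a + c))) + h(h(a + c + c + h(a)))
  Rebuild:  h(h(g(h(a + a + c))) + h(h(a + c + c + h(a))))
Right:  h(a + h(h(c + c + (h(g(h(a + a + c))) + h(a)))))
  Focus inside:  a + h(h(c + c + (h(g(h(a + a + c))) + h(a))))
  Simplify inside:  h(h(c + c + (h(g(h(a + a + c))) + h(a))))  →  h(h(c + c + h(a) + h(g(h(a + a + c)))))
  Sort arguments:  a + h(h(c + c + h(a) + h(g(h(a + a + c)))))
  Put back:  h(a + h(h(c + c + h(a) + h(g(h(a + a + c))))))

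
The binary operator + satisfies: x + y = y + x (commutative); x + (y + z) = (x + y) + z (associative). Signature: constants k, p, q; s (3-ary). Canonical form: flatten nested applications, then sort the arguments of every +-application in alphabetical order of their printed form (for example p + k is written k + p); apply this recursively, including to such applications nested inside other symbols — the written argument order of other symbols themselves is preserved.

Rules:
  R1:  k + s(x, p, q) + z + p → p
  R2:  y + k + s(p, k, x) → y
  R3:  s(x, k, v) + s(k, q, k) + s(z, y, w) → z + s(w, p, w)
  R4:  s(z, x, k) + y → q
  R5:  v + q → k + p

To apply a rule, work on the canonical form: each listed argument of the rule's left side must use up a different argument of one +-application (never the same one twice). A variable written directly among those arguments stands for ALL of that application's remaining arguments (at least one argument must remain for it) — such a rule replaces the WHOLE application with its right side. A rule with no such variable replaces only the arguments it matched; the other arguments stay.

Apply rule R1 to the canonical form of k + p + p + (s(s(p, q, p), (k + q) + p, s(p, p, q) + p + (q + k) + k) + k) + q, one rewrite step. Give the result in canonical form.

Answer: k + k + p + p + q + s(s(p, q, p), k + p + q, p)

Derivation:
Canonical form:  k + k + p + p + q + s(s(p, q, p), k + p + q, k + k + p + q + s(p, p, q))
Match R1:  consume k, p, s(p, p, q);  x := p, z := k + q
The extension variable absorbs all remaining arguments, so the whole application is rewritten.
Giving:  k + k + p + p + q + s(s(p, q, p), k + p + q, p)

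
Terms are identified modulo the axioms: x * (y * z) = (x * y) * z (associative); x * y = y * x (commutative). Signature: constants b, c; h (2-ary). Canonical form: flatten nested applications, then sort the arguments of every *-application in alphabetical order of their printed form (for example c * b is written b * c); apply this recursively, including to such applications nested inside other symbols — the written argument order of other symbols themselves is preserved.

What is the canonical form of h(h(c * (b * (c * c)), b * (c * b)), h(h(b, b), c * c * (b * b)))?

Answer: h(h(b * c * c * c, b * b * c), h(h(b, b), b * b * c * c))

Derivation:
Work inside:  c * (b * (c * c))
Merge nested applications:  c * b * c * c
Order the arguments:  b * c * c * c
Rebuild:  h(h(b * c * c * c, b * b * c), h(h(b, b), b * b * c * c))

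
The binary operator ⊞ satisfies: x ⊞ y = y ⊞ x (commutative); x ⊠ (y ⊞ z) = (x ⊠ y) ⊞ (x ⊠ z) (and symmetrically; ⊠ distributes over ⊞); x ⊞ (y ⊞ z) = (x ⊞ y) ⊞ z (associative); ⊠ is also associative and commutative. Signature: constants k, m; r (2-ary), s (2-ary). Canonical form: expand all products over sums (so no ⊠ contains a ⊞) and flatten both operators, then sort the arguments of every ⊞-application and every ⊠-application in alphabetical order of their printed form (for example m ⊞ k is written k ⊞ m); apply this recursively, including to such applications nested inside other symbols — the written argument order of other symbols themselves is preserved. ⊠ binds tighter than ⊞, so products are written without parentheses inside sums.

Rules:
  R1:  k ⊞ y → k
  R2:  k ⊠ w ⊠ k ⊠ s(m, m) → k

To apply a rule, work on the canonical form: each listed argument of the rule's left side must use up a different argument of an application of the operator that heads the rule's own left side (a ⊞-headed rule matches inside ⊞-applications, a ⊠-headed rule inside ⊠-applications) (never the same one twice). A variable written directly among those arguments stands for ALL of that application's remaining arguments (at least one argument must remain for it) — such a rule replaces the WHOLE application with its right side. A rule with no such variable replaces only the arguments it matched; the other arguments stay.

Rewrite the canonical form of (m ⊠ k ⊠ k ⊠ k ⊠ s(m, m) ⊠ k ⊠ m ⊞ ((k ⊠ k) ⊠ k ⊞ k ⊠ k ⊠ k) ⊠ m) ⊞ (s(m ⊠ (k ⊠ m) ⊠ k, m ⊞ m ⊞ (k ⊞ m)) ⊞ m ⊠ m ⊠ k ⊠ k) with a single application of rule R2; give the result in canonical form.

Answer: k ⊞ k ⊠ k ⊠ k ⊠ m ⊞ k ⊠ k ⊠ k ⊠ m ⊞ k ⊠ k ⊠ m ⊠ m ⊞ s(k ⊠ k ⊠ m ⊠ m, k ⊞ m ⊞ m ⊞ m)

Derivation:
Canonical form:  k ⊠ k ⊠ k ⊠ k ⊠ m ⊠ m ⊠ s(m, m) ⊞ k ⊠ k ⊠ k ⊠ m ⊞ k ⊠ k ⊠ k ⊠ m ⊞ k ⊠ k ⊠ m ⊠ m ⊞ s(k ⊠ k ⊠ m ⊠ m, k ⊞ m ⊞ m ⊞ m)
Match R2:  consume k, k, s(m, m);  w := k ⊠ k ⊠ m ⊠ m
The variable takes the whole remainder — replace the entire application.
Result:  k ⊞ k ⊠ k ⊠ k ⊠ m ⊞ k ⊠ k ⊠ k ⊠ m ⊞ k ⊠ k ⊠ m ⊠ m ⊞ s(k ⊠ k ⊠ m ⊠ m, k ⊞ m ⊞ m ⊞ m)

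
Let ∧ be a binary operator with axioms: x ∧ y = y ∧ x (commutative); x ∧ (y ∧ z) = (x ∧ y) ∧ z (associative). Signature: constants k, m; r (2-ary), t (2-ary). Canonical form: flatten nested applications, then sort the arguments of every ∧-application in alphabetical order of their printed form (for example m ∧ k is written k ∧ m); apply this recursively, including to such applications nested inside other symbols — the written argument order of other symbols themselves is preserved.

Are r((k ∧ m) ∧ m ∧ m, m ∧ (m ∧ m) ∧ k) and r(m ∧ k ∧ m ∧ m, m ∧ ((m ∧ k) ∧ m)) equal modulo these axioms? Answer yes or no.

Answer: yes — both canonical forms are r(k ∧ m ∧ m ∧ m, k ∧ m ∧ m ∧ m)

Derivation:
Left:  r((k ∧ m) ∧ m ∧ m, m ∧ (m ∧ m) ∧ k)
  Focus inside:  m ∧ (m ∧ m) ∧ k
  Merge nested applications:  m ∧ m ∧ m ∧ k
  Sort arguments:  k ∧ m ∧ m ∧ m
  Put back:  r(k ∧ m ∧ m ∧ m, k ∧ m ∧ m ∧ m)
Right:  r(m ∧ k ∧ m ∧ m, m ∧ ((m ∧ k) ∧ m))
  Work inside:  m ∧ ((m ∧ k) ∧ m)
  Merge nested applications:  m ∧ m ∧ k ∧ m
  Order the arguments:  k ∧ m ∧ m ∧ m
  Reassemble:  r(k ∧ m ∧ m ∧ m, k ∧ m ∧ m ∧ m)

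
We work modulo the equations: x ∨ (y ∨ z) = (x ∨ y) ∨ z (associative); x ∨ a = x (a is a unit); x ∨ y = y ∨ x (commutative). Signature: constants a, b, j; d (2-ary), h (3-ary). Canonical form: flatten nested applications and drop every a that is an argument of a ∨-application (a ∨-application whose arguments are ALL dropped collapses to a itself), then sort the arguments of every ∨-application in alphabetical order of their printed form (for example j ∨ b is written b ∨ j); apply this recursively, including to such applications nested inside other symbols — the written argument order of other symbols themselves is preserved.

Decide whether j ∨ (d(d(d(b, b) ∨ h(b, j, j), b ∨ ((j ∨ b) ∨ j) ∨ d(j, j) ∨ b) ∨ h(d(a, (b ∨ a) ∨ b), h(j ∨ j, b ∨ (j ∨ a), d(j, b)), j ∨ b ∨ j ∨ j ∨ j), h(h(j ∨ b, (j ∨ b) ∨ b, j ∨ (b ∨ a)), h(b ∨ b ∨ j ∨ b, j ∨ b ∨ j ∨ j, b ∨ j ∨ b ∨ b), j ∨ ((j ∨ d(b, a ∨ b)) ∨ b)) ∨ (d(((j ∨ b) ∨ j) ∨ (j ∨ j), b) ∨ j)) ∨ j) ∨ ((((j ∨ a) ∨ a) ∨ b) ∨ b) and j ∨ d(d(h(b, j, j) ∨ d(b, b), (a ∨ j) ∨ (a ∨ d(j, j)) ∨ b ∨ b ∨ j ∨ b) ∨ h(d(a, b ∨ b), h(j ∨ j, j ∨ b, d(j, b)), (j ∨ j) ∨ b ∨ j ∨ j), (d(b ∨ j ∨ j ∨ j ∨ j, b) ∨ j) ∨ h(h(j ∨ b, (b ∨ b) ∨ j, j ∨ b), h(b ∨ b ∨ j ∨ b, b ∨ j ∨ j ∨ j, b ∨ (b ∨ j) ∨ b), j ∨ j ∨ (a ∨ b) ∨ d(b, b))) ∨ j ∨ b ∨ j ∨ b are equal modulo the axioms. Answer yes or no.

Left:  j ∨ (d(d(d(b, b) ∨ h(b, j, j), b ∨ ((j ∨ b) ∨ j) ∨ d(j, j) ∨ b) ∨ h(d(a, (b ∨ a) ∨ b), h(j ∨ j, b ∨ (j ∨ a), d(j, b)), j ∨ b ∨ j ∨ j ∨ j), h(h(j ∨ b, (j ∨ b) ∨ b, j ∨ (b ∨ a)), h(b ∨ b ∨ j ∨ b, j ∨ b ∨ j ∨ j, b ∨ j ∨ b ∨ b), j ∨ ((j ∨ d(b, a ∨ b)) ∨ b)) ∨ (d(((j ∨ b) ∨ j) ∨ (j ∨ j), b) ∨ j)) ∨ j) ∨ ((((j ∨ a) ∨ a) ∨ b) ∨ b)
  Un-nest:  j ∨ d(d(d(b, b) ∨ h(b, j, j), b ∨ ((j ∨ b) ∨ j) ∨ d(j, j) ∨ b) ∨ h(d(a, (b ∨ a) ∨ b), h(j ∨ j, b ∨ (j ∨ a), d(j, b)), j ∨ b ∨ j ∨ j ∨ j), h(h(j ∨ b, (j ∨ b) ∨ b, j ∨ (b ∨ a)), h(b ∨ b ∨ j ∨ b, j ∨ b ∨ j ∨ j, b ∨ j ∨ b ∨ b), j ∨ ((j ∨ d(b, a ∨ b)) ∨ b)) ∨ (d(((j ∨ b) ∨ j) ∨ (j ∨ j), b) ∨ j)) ∨ j ∨ j ∨ a ∨ a ∨ b ∨ b
  Canonicalize subterm:  d(d(d(b, b) ∨ h(b, j, j), b ∨ ((j ∨ b) ∨ j) ∨ d(j, j) ∨ b) ∨ h(d(a, (b ∨ a) ∨ b), h(j ∨ j, b ∨ (j ∨ a), d(j, b)), j ∨ b ∨ j ∨ j ∨ j), h(h(j ∨ b, (j ∨ b) ∨ b, j ∨ (b ∨ a)), h(b ∨ b ∨ j ∨ b, j ∨ b ∨ j ∨ j, b ∨ j ∨ b ∨ b), j ∨ ((j ∨ d(b, a ∨ b)) ∨ b)) ∨ (d(((j ∨ b) ∨ j) ∨ (j ∨ j), b) ∨ j))  →  d(d(d(b, b) ∨ h(b, j, j), b ∨ b ∨ b ∨ d(j, j) ∨ j ∨ j) ∨ h(d(a, b ∨ b), h(j ∨ j, b ∨ j, d(j, b)), b ∨ j ∨ j ∨ j ∨ j), d(b ∨ j ∨ j ∨ j ∨ j, b) ∨ h(h(b ∨ j, b ∨ b ∨ j, b ∨ j), h(b ∨ b ∨ b ∨ j, b ∨ j ∨ j ∨ j, b ∨ b ∨ b ∨ j), b ∨ d(b, b) ∨ j ∨ j) ∨ j)
  Drop the unit:  drop a (×2)
  Order the arguments:  b ∨ b ∨ d(d(d(b, b) ∨ h(b, j, j), b ∨ b ∨ b ∨ d(j, j) ∨ j ∨ j) ∨ h(d(a, b ∨ b), h(j ∨ j, b ∨ j, d(j, b)), b ∨ j ∨ j ∨ j ∨ j), d(b ∨ j ∨ j ∨ j ∨ j, b) ∨ h(h(b ∨ j, b ∨ b ∨ j, b ∨ j), h(b ∨ b ∨ b ∨ j, b ∨ j ∨ j ∨ j, b ∨ b ∨ b ∨ j), b ∨ d(b, b) ∨ j ∨ j) ∨ j) ∨ j ∨ j ∨ j
Right:  j ∨ d(d(h(b, j, j) ∨ d(b, b), (a ∨ j) ∨ (a ∨ d(j, j)) ∨ b ∨ b ∨ j ∨ b) ∨ h(d(a, b ∨ b), h(j ∨ j, j ∨ b, d(j, b)), (j ∨ j) ∨ b ∨ j ∨ j), (d(b ∨ j ∨ j ∨ j ∨ j, b) ∨ j) ∨ h(h(j ∨ b, (b ∨ b) ∨ j, j ∨ b), h(b ∨ b ∨ j ∨ b, b ∨ j ∨ j ∨ j, b ∨ (b ∨ j) ∨ b), j ∨ j ∨ (a ∨ b) ∨ d(b, b))) ∨ j ∨ b ∨ j ∨ b
  Canonicalize subterm:  d(d(h(b, j, j) ∨ d(b, b), (a ∨ j) ∨ (a ∨ d(j, j)) ∨ b ∨ b ∨ j ∨ b) ∨ h(d(a, b ∨ b), h(j ∨ j, j ∨ b, d(j, b)), (j ∨ j) ∨ b ∨ j ∨ j), (d(b ∨ j ∨ j ∨ j ∨ j, b) ∨ j) ∨ h(h(j ∨ b, (b ∨ b) ∨ j, j ∨ b), h(b ∨ b ∨ j ∨ b, b ∨ j ∨ j ∨ j, b ∨ (b ∨ j) ∨ b), j ∨ j ∨ (a ∨ b) ∨ d(b, b)))  →  d(d(d(b, b) ∨ h(b, j, j), b ∨ b ∨ b ∨ d(j, j) ∨ j ∨ j) ∨ h(d(a, b ∨ b), h(j ∨ j, b ∨ j, d(j, b)), b ∨ j ∨ j ∨ j ∨ j), d(b ∨ j ∨ j ∨ j ∨ j, b) ∨ h(h(b ∨ j, b ∨ b ∨ j, b ∨ j), h(b ∨ b ∨ b ∨ j, b ∨ j ∨ j ∨ j, b ∨ b ∨ b ∨ j), b ∨ d(b, b) ∨ j ∨ j) ∨ j)
  Sort:  b ∨ b ∨ d(d(d(b, b) ∨ h(b, j, j), b ∨ b ∨ b ∨ d(j, j) ∨ j ∨ j) ∨ h(d(a, b ∨ b), h(j ∨ j, b ∨ j, d(j, b)), b ∨ j ∨ j ∨ j ∨ j), d(b ∨ j ∨ j ∨ j ∨ j, b) ∨ h(h(b ∨ j, b ∨ b ∨ j, b ∨ j), h(b ∨ b ∨ b ∨ j, b ∨ j ∨ j ∨ j, b ∨ b ∨ b ∨ j), b ∨ d(b, b) ∨ j ∨ j) ∨ j) ∨ j ∨ j ∨ j

Answer: yes — both canonical forms are b ∨ b ∨ d(d(d(b, b) ∨ h(b, j, j), b ∨ b ∨ b ∨ d(j, j) ∨ j ∨ j) ∨ h(d(a, b ∨ b), h(j ∨ j, b ∨ j, d(j, b)), b ∨ j ∨ j ∨ j ∨ j), d(b ∨ j ∨ j ∨ j ∨ j, b) ∨ h(h(b ∨ j, b ∨ b ∨ j, b ∨ j), h(b ∨ b ∨ b ∨ j, b ∨ j ∨ j ∨ j, b ∨ b ∨ b ∨ j), b ∨ d(b, b) ∨ j ∨ j) ∨ j) ∨ j ∨ j ∨ j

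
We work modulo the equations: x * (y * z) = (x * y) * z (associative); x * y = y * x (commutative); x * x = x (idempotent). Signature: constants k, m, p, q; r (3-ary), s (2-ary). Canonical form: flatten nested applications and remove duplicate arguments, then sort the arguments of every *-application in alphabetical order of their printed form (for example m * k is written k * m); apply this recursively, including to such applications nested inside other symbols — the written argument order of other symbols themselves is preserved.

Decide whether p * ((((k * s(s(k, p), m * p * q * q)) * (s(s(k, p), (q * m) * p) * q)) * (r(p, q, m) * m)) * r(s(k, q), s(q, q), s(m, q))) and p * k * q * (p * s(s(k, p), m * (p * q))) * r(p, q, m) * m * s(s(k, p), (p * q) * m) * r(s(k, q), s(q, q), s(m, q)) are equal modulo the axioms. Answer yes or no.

Answer: yes — both canonical forms are k * m * p * q * r(p, q, m) * r(s(k, q), s(q, q), s(m, q)) * s(s(k, p), m * p * q)

Derivation:
Left:  p * ((((k * s(s(k, p), m * p * q * q)) * (s(s(k, p), (q * m) * p) * q)) * (r(p, q, m) * m)) * r(s(k, q), s(q, q), s(m, q)))
  Merge nested applications:  p * k * s(s(k, p), m * p * q * q) * s(s(k, p), (q * m) * p) * q * r(p, q, m) * m * r(s(k, q), s(q, q), s(m, q))
  Canonicalize subterm:  s(s(k, p), m * p * q * q)  →  s(s(k, p), m * p * q)
  Inside:  s(s(k, p), (q * m) * p)  →  s(s(k, p), m * p * q)
  Drop duplicates:  drop duplicate s(s(k, p), m * p * q)
  Sort arguments:  k * m * p * q * r(p, q, m) * r(s(k, q), s(q, q), s(m, q)) * s(s(k, p), m * p * q)
Right:  p * k * q * (p * s(s(k, p), m * (p * q))) * r(p, q, m) * m * s(s(k, p), (p * q) * m) * r(s(k, q), s(q, q), s(m, q))
  Un-nest:  p * k * q * p * s(s(k, p), m * (p * q)) * r(p, q, m) * m * s(s(k, p), (p * q) * m) * r(s(k, q), s(q, q), s(m, q))
  Canonicalize subterm:  s(s(k, p), m * (p * q))  →  s(s(k, p), m * p * q)
  Canonicalize subterm:  s(s(k, p), (p * q) * m)  →  s(s(k, p), m * p * q)
  Deduplicate:  drop duplicate p, s(s(k, p), m * p * q)
  Order the arguments:  k * m * p * q * r(p, q, m) * r(s(k, q), s(q, q), s(m, q)) * s(s(k, p), m * p * q)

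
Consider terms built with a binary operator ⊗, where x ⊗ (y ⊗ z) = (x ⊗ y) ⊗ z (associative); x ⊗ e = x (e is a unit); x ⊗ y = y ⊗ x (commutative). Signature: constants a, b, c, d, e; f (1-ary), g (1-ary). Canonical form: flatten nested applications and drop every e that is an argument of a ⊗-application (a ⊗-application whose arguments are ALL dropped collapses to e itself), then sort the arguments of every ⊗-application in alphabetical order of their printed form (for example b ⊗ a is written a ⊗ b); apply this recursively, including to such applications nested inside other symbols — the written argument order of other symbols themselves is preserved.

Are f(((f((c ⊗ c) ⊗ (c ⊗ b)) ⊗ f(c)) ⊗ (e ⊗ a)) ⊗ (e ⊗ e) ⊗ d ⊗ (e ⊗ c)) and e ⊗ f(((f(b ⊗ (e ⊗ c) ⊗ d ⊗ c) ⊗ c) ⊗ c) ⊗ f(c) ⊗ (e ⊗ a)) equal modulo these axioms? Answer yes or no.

Left:  f(((f((c ⊗ c) ⊗ (c ⊗ b)) ⊗ f(c)) ⊗ (e ⊗ a)) ⊗ (e ⊗ e) ⊗ d ⊗ (e ⊗ c))
  Descend into:  ((f((c ⊗ c) ⊗ (c ⊗ b)) ⊗ f(c)) ⊗ (e ⊗ a)) ⊗ (e ⊗ e) ⊗ d ⊗ (e ⊗ c)
  Merge nested applications:  f((c ⊗ c) ⊗ (c ⊗ b)) ⊗ f(c) ⊗ e ⊗ a ⊗ e ⊗ e ⊗ d ⊗ e ⊗ c
  Simplify inside:  f((c ⊗ c) ⊗ (c ⊗ b))  →  f(b ⊗ c ⊗ c ⊗ c)
  Units out:  drop e (×4)
  Sort arguments:  a ⊗ c ⊗ d ⊗ f(b ⊗ c ⊗ c ⊗ c) ⊗ f(c)
  Put back:  f(a ⊗ c ⊗ d ⊗ f(b ⊗ c ⊗ c ⊗ c) ⊗ f(c))
Right:  e ⊗ f(((f(b ⊗ (e ⊗ c) ⊗ d ⊗ c) ⊗ c) ⊗ c) ⊗ f(c) ⊗ (e ⊗ a))
  Simplify inside:  f(((f(b ⊗ (e ⊗ c) ⊗ d ⊗ c) ⊗ c) ⊗ c) ⊗ f(c) ⊗ (e ⊗ a))  →  f(a ⊗ c ⊗ c ⊗ f(b ⊗ c ⊗ c ⊗ d) ⊗ f(c))
  Unit:  drop e
  Order the arguments:  f(a ⊗ c ⊗ c ⊗ f(b ⊗ c ⊗ c ⊗ d) ⊗ f(c))

Answer: no — f(a ⊗ c ⊗ d ⊗ f(b ⊗ c ⊗ c ⊗ c) ⊗ f(c)) vs f(a ⊗ c ⊗ c ⊗ f(b ⊗ c ⊗ c ⊗ d) ⊗ f(c))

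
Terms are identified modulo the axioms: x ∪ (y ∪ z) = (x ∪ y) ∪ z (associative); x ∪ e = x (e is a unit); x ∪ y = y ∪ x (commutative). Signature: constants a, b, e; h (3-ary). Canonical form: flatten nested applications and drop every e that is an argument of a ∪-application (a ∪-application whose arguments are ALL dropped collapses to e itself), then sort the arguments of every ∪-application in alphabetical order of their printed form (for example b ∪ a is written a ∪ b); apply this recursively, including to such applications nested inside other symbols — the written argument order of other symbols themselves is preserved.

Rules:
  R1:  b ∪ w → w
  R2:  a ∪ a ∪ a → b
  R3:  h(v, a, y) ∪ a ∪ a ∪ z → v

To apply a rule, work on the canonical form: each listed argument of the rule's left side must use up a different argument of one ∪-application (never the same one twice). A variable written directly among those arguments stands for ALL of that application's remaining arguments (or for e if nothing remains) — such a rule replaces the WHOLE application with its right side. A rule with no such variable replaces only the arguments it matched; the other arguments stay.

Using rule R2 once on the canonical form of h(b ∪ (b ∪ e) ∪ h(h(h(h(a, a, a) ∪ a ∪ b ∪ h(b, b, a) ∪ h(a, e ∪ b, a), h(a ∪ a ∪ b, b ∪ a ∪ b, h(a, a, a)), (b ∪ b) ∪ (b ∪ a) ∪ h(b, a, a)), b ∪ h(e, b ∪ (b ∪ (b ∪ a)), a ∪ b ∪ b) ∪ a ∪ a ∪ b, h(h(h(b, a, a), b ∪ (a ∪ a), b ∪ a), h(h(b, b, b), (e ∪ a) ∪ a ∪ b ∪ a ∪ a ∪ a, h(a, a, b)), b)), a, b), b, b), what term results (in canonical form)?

Answer: h(b ∪ b ∪ h(h(h(a ∪ b ∪ h(a, a, a) ∪ h(a, b, a) ∪ h(b, b, a), h(a ∪ a ∪ b, a ∪ b ∪ b, h(a, a, a)), a ∪ b ∪ b ∪ b ∪ h(b, a, a)), a ∪ a ∪ b ∪ b ∪ h(e, a ∪ b ∪ b ∪ b, a ∪ b ∪ b), h(h(h(b, a, a), a ∪ a ∪ b, a ∪ b), h(h(b, b, b), a ∪ a ∪ b ∪ b, h(a, a, b)), b)), a, b), b, b)

Derivation:
Canonical form:  h(b ∪ b ∪ h(h(h(a ∪ b ∪ h(a, a, a) ∪ h(a, b, a) ∪ h(b, b, a), h(a ∪ a ∪ b, a ∪ b ∪ b, h(a, a, a)), a ∪ b ∪ b ∪ b ∪ h(b, a, a)), a ∪ a ∪ b ∪ b ∪ h(e, a ∪ b ∪ b ∪ b, a ∪ b ∪ b), h(h(h(b, a, a), a ∪ a ∪ b, a ∪ b), h(h(b, b, b), a ∪ a ∪ a ∪ a ∪ a ∪ b, h(a, a, b)), b)), a, b), b, b)
Match R2:  consume a, a, a
New term:  h(b ∪ b ∪ h(h(h(a ∪ b ∪ h(a, a, a) ∪ h(a, b, a) ∪ h(b, b, a), h(a ∪ a ∪ b, a ∪ b ∪ b, h(a, a, a)), a ∪ b ∪ b ∪ b ∪ h(b, a, a)), a ∪ a ∪ b ∪ b ∪ h(e, a ∪ b ∪ b ∪ b, a ∪ b ∪ b), h(h(h(b, a, a), a ∪ a ∪ b, a ∪ b), h(h(b, b, b), a ∪ a ∪ b ∪ b, h(a, a, b)), b)), a, b), b, b)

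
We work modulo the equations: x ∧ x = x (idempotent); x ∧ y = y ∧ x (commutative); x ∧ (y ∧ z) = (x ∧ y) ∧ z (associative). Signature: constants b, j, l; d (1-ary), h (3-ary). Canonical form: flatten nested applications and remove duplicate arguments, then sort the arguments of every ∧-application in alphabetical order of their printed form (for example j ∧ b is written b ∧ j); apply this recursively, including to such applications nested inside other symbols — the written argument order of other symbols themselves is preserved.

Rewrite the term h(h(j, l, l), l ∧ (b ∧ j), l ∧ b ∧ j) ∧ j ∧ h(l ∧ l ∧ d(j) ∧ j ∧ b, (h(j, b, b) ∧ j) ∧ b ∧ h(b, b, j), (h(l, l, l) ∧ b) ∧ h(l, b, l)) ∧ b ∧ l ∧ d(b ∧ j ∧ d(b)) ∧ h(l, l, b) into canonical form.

Inside:  h(h(j, l, l), l ∧ (b ∧ j), l ∧ b ∧ j)  →  h(h(j, l, l), b ∧ j ∧ l, b ∧ j ∧ l)
Inside:  h(l ∧ l ∧ d(j) ∧ j ∧ b, (h(j, b, b) ∧ j) ∧ b ∧ h(b, b, j), (h(l, l, l) ∧ b) ∧ h(l, b, l))  →  h(b ∧ d(j) ∧ j ∧ l, b ∧ h(b, b, j) ∧ h(j, b, b) ∧ j, b ∧ h(l, b, l) ∧ h(l, l, l))
Canonicalize subterm:  d(b ∧ j ∧ d(b))  →  d(b ∧ d(b) ∧ j)
Sort:  b ∧ d(b ∧ d(b) ∧ j) ∧ h(b ∧ d(j) ∧ j ∧ l, b ∧ h(b, b, j) ∧ h(j, b, b) ∧ j, b ∧ h(l, b, l) ∧ h(l, l, l)) ∧ h(h(j, l, l), b ∧ j ∧ l, b ∧ j ∧ l) ∧ h(l, l, b) ∧ j ∧ l

Answer: b ∧ d(b ∧ d(b) ∧ j) ∧ h(b ∧ d(j) ∧ j ∧ l, b ∧ h(b, b, j) ∧ h(j, b, b) ∧ j, b ∧ h(l, b, l) ∧ h(l, l, l)) ∧ h(h(j, l, l), b ∧ j ∧ l, b ∧ j ∧ l) ∧ h(l, l, b) ∧ j ∧ l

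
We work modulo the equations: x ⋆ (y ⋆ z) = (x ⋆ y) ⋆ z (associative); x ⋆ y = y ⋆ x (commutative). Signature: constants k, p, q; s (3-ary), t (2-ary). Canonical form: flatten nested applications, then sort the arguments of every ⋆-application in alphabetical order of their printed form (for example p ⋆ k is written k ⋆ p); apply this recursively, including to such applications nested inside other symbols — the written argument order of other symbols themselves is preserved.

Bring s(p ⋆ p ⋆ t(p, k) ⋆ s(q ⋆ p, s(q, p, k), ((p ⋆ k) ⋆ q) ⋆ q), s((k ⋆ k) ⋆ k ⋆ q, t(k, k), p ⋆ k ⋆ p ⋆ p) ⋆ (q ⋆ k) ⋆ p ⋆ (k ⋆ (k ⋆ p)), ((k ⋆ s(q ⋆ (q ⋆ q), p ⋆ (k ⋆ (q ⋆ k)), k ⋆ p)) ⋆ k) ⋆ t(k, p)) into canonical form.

Work inside:  s((k ⋆ k) ⋆ k ⋆ q, t(k, k), p ⋆ k ⋆ p ⋆ p) ⋆ (q ⋆ k) ⋆ p ⋆ (k ⋆ (k ⋆ p))
Flatten:  s((k ⋆ k) ⋆ k ⋆ q, t(k, k), p ⋆ k ⋆ p ⋆ p) ⋆ q ⋆ k ⋆ p ⋆ k ⋆ k ⋆ p
Simplify inside:  s((k ⋆ k) ⋆ k ⋆ q, t(k, k), p ⋆ k ⋆ p ⋆ p)  →  s(k ⋆ k ⋆ k ⋆ q, t(k, k), k ⋆ p ⋆ p ⋆ p)
Sort:  k ⋆ k ⋆ k ⋆ p ⋆ p ⋆ q ⋆ s(k ⋆ k ⋆ k ⋆ q, t(k, k), k ⋆ p ⋆ p ⋆ p)
Rebuild:  s(p ⋆ p ⋆ s(p ⋆ q, s(q, p, k), k ⋆ p ⋆ q ⋆ q) ⋆ t(p, k), k ⋆ k ⋆ k ⋆ p ⋆ p ⋆ q ⋆ s(k ⋆ k ⋆ k ⋆ q, t(k, k), k ⋆ p ⋆ p ⋆ p), k ⋆ k ⋆ s(q ⋆ q ⋆ q, k ⋆ k ⋆ p ⋆ q, k ⋆ p) ⋆ t(k, p))

Answer: s(p ⋆ p ⋆ s(p ⋆ q, s(q, p, k), k ⋆ p ⋆ q ⋆ q) ⋆ t(p, k), k ⋆ k ⋆ k ⋆ p ⋆ p ⋆ q ⋆ s(k ⋆ k ⋆ k ⋆ q, t(k, k), k ⋆ p ⋆ p ⋆ p), k ⋆ k ⋆ s(q ⋆ q ⋆ q, k ⋆ k ⋆ p ⋆ q, k ⋆ p) ⋆ t(k, p))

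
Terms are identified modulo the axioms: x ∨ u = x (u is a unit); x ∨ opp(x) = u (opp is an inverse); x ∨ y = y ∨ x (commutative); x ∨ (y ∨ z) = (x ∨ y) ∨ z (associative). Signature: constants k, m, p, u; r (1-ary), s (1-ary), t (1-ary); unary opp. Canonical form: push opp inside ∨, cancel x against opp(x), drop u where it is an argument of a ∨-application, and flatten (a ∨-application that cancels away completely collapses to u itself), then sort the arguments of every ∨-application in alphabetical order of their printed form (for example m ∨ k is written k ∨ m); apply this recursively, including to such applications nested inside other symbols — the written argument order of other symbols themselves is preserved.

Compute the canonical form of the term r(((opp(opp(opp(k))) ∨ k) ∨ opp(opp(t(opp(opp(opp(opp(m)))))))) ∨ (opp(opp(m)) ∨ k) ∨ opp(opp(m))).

Answer: r(k ∨ m ∨ m ∨ t(m))

Derivation:
Work inside:  ((opp(opp(opp(k))) ∨ k) ∨ opp(opp(t(opp(opp(opp(opp(m)))))))) ∨ (opp(opp(m)) ∨ k) ∨ opp(opp(m))
Push opp inside:  distribute opp over ∨ and collapse double opp
Collect terms:  k ∨ t(m) ∨ m ∨ m
Order the arguments:  k ∨ m ∨ m ∨ t(m)
Reassemble:  r(k ∨ m ∨ m ∨ t(m))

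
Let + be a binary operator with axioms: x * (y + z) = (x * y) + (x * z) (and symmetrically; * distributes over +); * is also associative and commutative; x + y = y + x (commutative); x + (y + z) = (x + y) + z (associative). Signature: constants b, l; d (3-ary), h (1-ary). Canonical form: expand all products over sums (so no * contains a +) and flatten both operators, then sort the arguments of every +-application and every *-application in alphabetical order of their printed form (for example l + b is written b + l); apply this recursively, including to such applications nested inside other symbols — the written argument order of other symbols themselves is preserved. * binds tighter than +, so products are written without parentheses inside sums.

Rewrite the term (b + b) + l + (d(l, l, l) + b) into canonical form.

Answer: b + b + b + d(l, l, l) + l

Derivation:
Merge nested applications:  b + b + l + d(l, l, l) + b
Sort:  b + b + b + d(l, l, l) + l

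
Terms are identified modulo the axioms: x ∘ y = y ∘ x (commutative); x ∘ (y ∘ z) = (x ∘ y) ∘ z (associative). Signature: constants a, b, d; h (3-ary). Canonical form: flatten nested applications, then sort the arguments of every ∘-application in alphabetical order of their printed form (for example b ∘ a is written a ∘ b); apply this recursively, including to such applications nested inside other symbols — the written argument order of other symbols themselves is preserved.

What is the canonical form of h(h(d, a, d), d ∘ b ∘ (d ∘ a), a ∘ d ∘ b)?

Answer: h(h(d, a, d), a ∘ b ∘ d ∘ d, a ∘ b ∘ d)

Derivation:
Work inside:  d ∘ b ∘ (d ∘ a)
Merge nested applications:  d ∘ b ∘ d ∘ a
Sort:  a ∘ b ∘ d ∘ d
Put back:  h(h(d, a, d), a ∘ b ∘ d ∘ d, a ∘ b ∘ d)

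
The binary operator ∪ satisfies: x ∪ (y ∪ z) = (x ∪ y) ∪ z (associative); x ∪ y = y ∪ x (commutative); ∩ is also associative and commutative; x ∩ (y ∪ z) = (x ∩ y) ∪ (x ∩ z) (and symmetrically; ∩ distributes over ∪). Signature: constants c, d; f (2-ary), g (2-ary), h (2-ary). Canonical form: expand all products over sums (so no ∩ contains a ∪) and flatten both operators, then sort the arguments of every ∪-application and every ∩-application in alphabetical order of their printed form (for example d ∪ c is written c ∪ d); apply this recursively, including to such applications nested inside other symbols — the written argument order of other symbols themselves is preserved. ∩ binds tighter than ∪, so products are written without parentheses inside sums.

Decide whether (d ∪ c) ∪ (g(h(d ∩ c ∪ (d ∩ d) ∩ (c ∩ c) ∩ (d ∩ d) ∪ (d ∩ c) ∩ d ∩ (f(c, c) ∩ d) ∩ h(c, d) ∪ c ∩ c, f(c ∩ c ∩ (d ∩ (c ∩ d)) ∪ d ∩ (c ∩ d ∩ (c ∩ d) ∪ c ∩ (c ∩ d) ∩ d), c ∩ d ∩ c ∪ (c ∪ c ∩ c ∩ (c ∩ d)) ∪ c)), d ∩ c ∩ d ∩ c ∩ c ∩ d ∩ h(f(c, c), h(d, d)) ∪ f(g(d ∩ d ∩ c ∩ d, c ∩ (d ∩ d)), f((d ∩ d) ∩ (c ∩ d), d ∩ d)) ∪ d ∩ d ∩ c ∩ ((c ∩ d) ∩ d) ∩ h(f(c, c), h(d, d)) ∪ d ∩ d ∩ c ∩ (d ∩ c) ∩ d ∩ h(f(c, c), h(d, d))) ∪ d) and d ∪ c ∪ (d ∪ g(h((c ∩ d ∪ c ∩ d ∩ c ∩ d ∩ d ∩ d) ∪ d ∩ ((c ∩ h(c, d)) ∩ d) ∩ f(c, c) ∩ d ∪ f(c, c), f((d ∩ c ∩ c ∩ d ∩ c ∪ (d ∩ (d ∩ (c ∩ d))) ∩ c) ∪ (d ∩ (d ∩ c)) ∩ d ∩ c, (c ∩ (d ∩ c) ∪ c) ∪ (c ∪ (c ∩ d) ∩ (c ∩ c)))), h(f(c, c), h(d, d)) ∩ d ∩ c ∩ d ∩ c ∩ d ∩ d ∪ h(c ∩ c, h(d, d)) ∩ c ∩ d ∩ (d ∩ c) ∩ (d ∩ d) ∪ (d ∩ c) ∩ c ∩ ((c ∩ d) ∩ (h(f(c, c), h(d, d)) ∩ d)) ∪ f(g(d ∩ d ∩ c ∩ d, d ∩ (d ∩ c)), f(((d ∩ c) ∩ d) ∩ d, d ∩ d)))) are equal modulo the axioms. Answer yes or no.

Left:  (d ∪ c) ∪ (g(h(d ∩ c ∪ (d ∩ d) ∩ (c ∩ c) ∩ (d ∩ d) ∪ (d ∩ c) ∩ d ∩ (f(c, c) ∩ d) ∩ h(c, d) ∪ c ∩ c, f(c ∩ c ∩ (d ∩ (c ∩ d)) ∪ d ∩ (c ∩ d ∩ (c ∩ d) ∪ c ∩ (c ∩ d) ∩ d), c ∩ d ∩ c ∪ (c ∪ c ∩ c ∩ (c ∩ d)) ∪ c)), d ∩ c ∩ d ∩ c ∩ c ∩ d ∩ h(f(c, c), h(d, d)) ∪ f(g(d ∩ d ∩ c ∩ d, c ∩ (d ∩ d)), f((d ∩ d) ∩ (c ∩ d), d ∩ d)) ∪ d ∩ d ∩ c ∩ ((c ∩ d) ∩ d) ∩ h(f(c, c), h(d, d)) ∪ d ∩ d ∩ c ∩ (d ∩ c) ∩ d ∩ h(f(c, c), h(d, d))) ∪ d)
  Expand products over sums:  d ∪ c ∪ g(h(c ∩ c ∪ c ∩ c ∩ d ∩ d ∩ d ∩ d ∪ c ∩ d ∪ c ∩ d ∩ d ∩ d ∩ f(c, c) ∩ h(c, d), f(c ∩ c ∩ c ∩ d ∩ d ∪ c ∩ c ∩ d ∩ d ∩ d ∪ c ∩ c ∩ d ∩ d ∩ d, c ∪ c ∪ c ∩ c ∩ c ∩ d ∪ c ∩ c ∩ d)), c ∩ c ∩ c ∩ d ∩ d ∩ d ∩ h(f(c, c), h(d, d)) ∪ c ∩ c ∩ d ∩ d ∩ d ∩ d ∩ h(f(c, c), h(d, d)) ∪ c ∩ c ∩ d ∩ d ∩ d ∩ d ∩ h(f(c, c), h(d, d)) ∪ f(g(c ∩ d ∩ d ∩ d, c ∩ d ∩ d), f(c ∩ d ∩ d ∩ d, d ∩ d))) ∪ d
  Sort arguments:  c ∪ d ∪ d ∪ g(h(c ∩ c ∪ c ∩ c ∩ d ∩ d ∩ d ∩ d ∪ c ∩ d ∪ c ∩ d ∩ d ∩ d ∩ f(c, c) ∩ h(c, d), f(c ∩ c ∩ c ∩ d ∩ d ∪ c ∩ c ∩ d ∩ d ∩ d ∪ c ∩ c ∩ d ∩ d ∩ d, c ∪ c ∪ c ∩ c ∩ c ∩ d ∪ c ∩ c ∩ d)), c ∩ c ∩ c ∩ d ∩ d ∩ d ∩ h(f(c, c), h(d, d)) ∪ c ∩ c ∩ d ∩ d ∩ d ∩ d ∩ h(f(c, c), h(d, d)) ∪ c ∩ c ∩ d ∩ d ∩ d ∩ d ∩ h(f(c, c), h(d, d)) ∪ f(g(c ∩ d ∩ d ∩ d, c ∩ d ∩ d), f(c ∩ d ∩ d ∩ d, d ∩ d)))
Right:  d ∪ c ∪ (d ∪ g(h((c ∩ d ∪ c ∩ d ∩ c ∩ d ∩ d ∩ d) ∪ d ∩ ((c ∩ h(c, d)) ∩ d) ∩ f(c, c) ∩ d ∪ f(c, c), f((d ∩ c ∩ c ∩ d ∩ c ∪ (d ∩ (d ∩ (c ∩ d))) ∩ c) ∪ (d ∩ (d ∩ c)) ∩ d ∩ c, (c ∩ (d ∩ c) ∪ c) ∪ (c ∪ (c ∩ d) ∩ (c ∩ c)))), h(f(c, c), h(d, d)) ∩ d ∩ c ∩ d ∩ c ∩ d ∩ d ∪ h(c ∩ c, h(d, d)) ∩ c ∩ d ∩ (d ∩ c) ∩ (d ∩ d) ∪ (d ∩ c) ∩ c ∩ ((c ∩ d) ∩ (h(f(c, c), h(d, d)) ∩ d)) ∪ f(g(d ∩ d ∩ c ∩ d, d ∩ (d ∩ c)), f(((d ∩ c) ∩ d) ∩ d, d ∩ d))))
  Merge nested applications:  d ∪ c ∪ d ∪ g(h(c ∩ c ∩ d ∩ d ∩ d ∩ d ∪ c ∩ d ∪ c ∩ d ∩ d ∩ d ∩ f(c, c) ∩ h(c, d) ∪ f(c, c), f(c ∩ c ∩ c ∩ d ∩ d ∪ c ∩ c ∩ d ∩ d ∩ d ∪ c ∩ c ∩ d ∩ d ∩ d, c ∪ c ∪ c ∩ c ∩ c ∩ d ∪ c ∩ c ∩ d)), c ∩ c ∩ c ∩ d ∩ d ∩ d ∩ h(f(c, c), h(d, d)) ∪ c ∩ c ∩ d ∩ d ∩ d ∩ d ∩ h(c ∩ c, h(d, d)) ∪ c ∩ c ∩ d ∩ d ∩ d ∩ d ∩ h(f(c, c), h(d, d)) ∪ f(g(c ∩ d ∩ d ∩ d, c ∩ d ∩ d), f(c ∩ d ∩ d ∩ d, d ∩ d)))
  Sort:  c ∪ d ∪ d ∪ g(h(c ∩ c ∩ d ∩ d ∩ d ∩ d ∪ c ∩ d ∪ c ∩ d ∩ d ∩ d ∩ f(c, c) ∩ h(c, d) ∪ f(c, c), f(c ∩ c ∩ c ∩ d ∩ d ∪ c ∩ c ∩ d ∩ d ∩ d ∪ c ∩ c ∩ d ∩ d ∩ d, c ∪ c ∪ c ∩ c ∩ c ∩ d ∪ c ∩ c ∩ d)), c ∩ c ∩ c ∩ d ∩ d ∩ d ∩ h(f(c, c), h(d, d)) ∪ c ∩ c ∩ d ∩ d ∩ d ∩ d ∩ h(c ∩ c, h(d, d)) ∪ c ∩ c ∩ d ∩ d ∩ d ∩ d ∩ h(f(c, c), h(d, d)) ∪ f(g(c ∩ d ∩ d ∩ d, c ∩ d ∩ d), f(c ∩ d ∩ d ∩ d, d ∩ d)))

Answer: no — c ∪ d ∪ d ∪ g(h(c ∩ c ∪ c ∩ c ∩ d ∩ d ∩ d ∩ d ∪ c ∩ d ∪ c ∩ d ∩ d ∩ d ∩ f(c, c) ∩ h(c, d), f(c ∩ c ∩ c ∩ d ∩ d ∪ c ∩ c ∩ d ∩ d ∩ d ∪ c ∩ c ∩ d ∩ d ∩ d, c ∪ c ∪ c ∩ c ∩ c ∩ d ∪ c ∩ c ∩ d)), c ∩ c ∩ c ∩ d ∩ d ∩ d ∩ h(f(c, c), h(d, d)) ∪ c ∩ c ∩ d ∩ d ∩ d ∩ d ∩ h(f(c, c), h(d, d)) ∪ c ∩ c ∩ d ∩ d ∩ d ∩ d ∩ h(f(c, c), h(d, d)) ∪ f(g(c ∩ d ∩ d ∩ d, c ∩ d ∩ d), f(c ∩ d ∩ d ∩ d, d ∩ d))) vs c ∪ d ∪ d ∪ g(h(c ∩ c ∩ d ∩ d ∩ d ∩ d ∪ c ∩ d ∪ c ∩ d ∩ d ∩ d ∩ f(c, c) ∩ h(c, d) ∪ f(c, c), f(c ∩ c ∩ c ∩ d ∩ d ∪ c ∩ c ∩ d ∩ d ∩ d ∪ c ∩ c ∩ d ∩ d ∩ d, c ∪ c ∪ c ∩ c ∩ c ∩ d ∪ c ∩ c ∩ d)), c ∩ c ∩ c ∩ d ∩ d ∩ d ∩ h(f(c, c), h(d, d)) ∪ c ∩ c ∩ d ∩ d ∩ d ∩ d ∩ h(c ∩ c, h(d, d)) ∪ c ∩ c ∩ d ∩ d ∩ d ∩ d ∩ h(f(c, c), h(d, d)) ∪ f(g(c ∩ d ∩ d ∩ d, c ∩ d ∩ d), f(c ∩ d ∩ d ∩ d, d ∩ d)))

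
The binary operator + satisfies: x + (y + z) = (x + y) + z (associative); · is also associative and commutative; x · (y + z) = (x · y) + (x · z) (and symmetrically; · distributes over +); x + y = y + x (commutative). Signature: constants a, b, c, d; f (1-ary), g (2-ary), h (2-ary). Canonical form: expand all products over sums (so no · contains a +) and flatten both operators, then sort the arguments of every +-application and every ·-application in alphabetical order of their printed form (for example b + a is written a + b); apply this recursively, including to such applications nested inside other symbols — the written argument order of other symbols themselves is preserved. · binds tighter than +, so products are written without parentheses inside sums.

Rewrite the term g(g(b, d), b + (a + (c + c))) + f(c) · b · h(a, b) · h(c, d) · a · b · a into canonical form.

Flatten:  g(g(b, d), a + b + c + c) + a · a · b · b · f(c) · h(a, b) · h(c, d)
Sort:  a · a · b · b · f(c) · h(a, b) · h(c, d) + g(g(b, d), a + b + c + c)

Answer: a · a · b · b · f(c) · h(a, b) · h(c, d) + g(g(b, d), a + b + c + c)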